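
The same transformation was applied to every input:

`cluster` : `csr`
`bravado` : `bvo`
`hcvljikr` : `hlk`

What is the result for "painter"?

pnr

The transformation: keep one character in every 3, starting at position 1 (positions 1st, 4th, 7th, ...).
Applying that to "painter" gives "pnr".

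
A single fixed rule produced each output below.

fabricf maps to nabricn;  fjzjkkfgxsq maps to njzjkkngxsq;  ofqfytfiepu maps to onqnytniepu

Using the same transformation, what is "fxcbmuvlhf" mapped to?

nxcbmuvlhn

The rule is to replace every "f" with "n".
"fxcbmuvlhf" → "nxcbmuvlhn".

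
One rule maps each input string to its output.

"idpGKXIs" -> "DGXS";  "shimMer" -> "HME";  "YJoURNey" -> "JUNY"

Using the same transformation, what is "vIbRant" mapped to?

IRN

The pattern: keep every other character starting from the second (positions 2nd, 4th, 6th, ...), then convert every letter to uppercase.
Doing the same to "vIbRant": "IRN".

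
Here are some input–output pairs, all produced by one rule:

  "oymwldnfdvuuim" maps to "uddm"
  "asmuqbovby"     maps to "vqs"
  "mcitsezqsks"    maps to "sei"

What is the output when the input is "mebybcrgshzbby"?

bscb

The rule is to reverse the string, then keep one character in every 3, starting at position 3 (positions 3rd, 6th, 9th, ...).
For "mebybcrgshzbby", step one produces "ybbzhsgrcbybem"; step two turns that into "bscb".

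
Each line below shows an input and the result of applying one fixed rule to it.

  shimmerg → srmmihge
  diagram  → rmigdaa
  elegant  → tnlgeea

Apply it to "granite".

Rule — sort the characters into reverse alphabetical order.
So "granite" becomes "trnigea".

trnigea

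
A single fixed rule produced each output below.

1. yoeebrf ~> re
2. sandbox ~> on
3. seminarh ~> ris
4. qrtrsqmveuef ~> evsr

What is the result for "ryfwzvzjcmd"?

mzwr

The transformation: reverse the string, then keep one character in every 3, starting at position 2 (positions 2nd, 5th, 8th, ...).
On "ryfwzvzjcmd": the first step gives "dmcjzvzwfyr", and the second then gives "mzwr".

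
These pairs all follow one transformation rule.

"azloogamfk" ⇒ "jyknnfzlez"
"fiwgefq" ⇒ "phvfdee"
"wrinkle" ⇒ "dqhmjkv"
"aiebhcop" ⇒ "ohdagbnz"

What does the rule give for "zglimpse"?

dfkhlory

Rule — shift every letter 1 place backward in the alphabet (wrapping around), then swap the first and last characters.
"zglimpse" → "dfkhlory".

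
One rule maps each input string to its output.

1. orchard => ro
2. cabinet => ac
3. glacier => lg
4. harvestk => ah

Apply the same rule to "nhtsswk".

hn

Looking at the pairs, the operation is to swap each adjacent pair of characters (1↔2, 3↔4, ...), then keep only the first 2 characters.
"nhtsswk" → "hnstwsk" → "hn".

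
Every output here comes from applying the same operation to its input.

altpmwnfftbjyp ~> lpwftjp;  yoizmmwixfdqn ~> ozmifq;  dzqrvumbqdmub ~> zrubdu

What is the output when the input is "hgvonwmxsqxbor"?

gowxqbr

What's happening: keep every other character starting from the second (positions 2nd, 4th, 6th, ...).
Applying that to "hgvonwmxsqxbor" gives "gowxqbr".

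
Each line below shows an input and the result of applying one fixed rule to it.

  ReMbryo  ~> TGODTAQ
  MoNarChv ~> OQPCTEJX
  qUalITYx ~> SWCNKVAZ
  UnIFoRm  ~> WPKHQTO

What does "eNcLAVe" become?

GPENCXG

What's happening: shift every letter 2 places forward in the alphabet (wrapping around), then convert every letter to uppercase.
Working it through for "eNcLAVe": intermediate "gPeNCXg", final "GPENCXG".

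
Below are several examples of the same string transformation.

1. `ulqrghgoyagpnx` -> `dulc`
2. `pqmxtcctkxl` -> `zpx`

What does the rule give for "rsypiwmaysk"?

ljl

Looking at the pairs, the operation is to keep one character in every 3, starting at position 3 (positions 3rd, 6th, 9th, ...), then shift every letter 13 places forward in the alphabet (wrapping around) — i.e. ROT13.
Doing the same to "rsypiwmaysk": "ljl".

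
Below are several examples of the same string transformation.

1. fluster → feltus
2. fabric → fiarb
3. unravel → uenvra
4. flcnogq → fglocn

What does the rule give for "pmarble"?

Rule — delete the last character, then take characters alternately from the front and the back (1st, last, 2nd, 2nd-last, ...).
Applying that to "pmarble" gives "plmbar".

plmbar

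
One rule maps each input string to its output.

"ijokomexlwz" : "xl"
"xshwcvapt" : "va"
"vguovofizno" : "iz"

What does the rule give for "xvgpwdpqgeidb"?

The pattern: move the last 2 characters to the front (rotate right by 2), then keep only the last 2 characters.
On "xvgpwdpqgeidb": the first step gives "dbxvgpwdpqgei", and the second then gives "ei".

ei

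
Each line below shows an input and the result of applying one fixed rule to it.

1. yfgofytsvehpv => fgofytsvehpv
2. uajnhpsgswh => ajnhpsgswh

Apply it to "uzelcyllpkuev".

In each case the input is transformed by: delete the first character.
Applying that to "uzelcyllpkuev" gives "zelcyllpkuev".

zelcyllpkuev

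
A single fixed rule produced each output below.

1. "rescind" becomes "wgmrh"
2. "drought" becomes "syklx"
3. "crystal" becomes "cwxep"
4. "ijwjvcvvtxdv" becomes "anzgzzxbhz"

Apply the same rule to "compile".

What's happening: shift every letter 4 places forward in the alphabet (wrapping around), then delete the first 2 characters.
Starting from "compile": after the first operation, "gsqtmpi"; after the second, "qtmpi".

qtmpi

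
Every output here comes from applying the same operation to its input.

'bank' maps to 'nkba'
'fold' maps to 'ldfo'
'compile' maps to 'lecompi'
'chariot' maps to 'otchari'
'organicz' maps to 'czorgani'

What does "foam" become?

The rule is to move the last 2 characters to the front (rotate right by 2).
On "foam" that produces "amfo".

amfo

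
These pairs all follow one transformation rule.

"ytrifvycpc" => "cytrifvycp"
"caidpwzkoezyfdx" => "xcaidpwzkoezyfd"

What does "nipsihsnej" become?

jnipsihsne

The rule is to move the last character to the front.
Applying that to "nipsihsnej" gives "jnipsihsne".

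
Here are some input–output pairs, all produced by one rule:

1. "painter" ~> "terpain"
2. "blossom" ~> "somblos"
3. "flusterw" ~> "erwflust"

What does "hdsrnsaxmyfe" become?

yfehdsrnsaxm

The pattern: move the last 3 characters to the front (rotate right by 3).
For "hdsrnsaxmyfe" the result is "yfehdsrnsaxm".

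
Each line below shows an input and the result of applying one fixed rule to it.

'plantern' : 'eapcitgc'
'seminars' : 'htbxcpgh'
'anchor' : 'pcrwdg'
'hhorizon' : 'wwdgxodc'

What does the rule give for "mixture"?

bxmijgt

The transformation: shift every letter 11 places backward in the alphabet (wrapping around).
On "mixture" that produces "bxmijgt".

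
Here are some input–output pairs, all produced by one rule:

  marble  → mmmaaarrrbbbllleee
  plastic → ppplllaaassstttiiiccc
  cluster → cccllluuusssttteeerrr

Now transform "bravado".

The transformation: repeat every character 3 times.
Doing the same to "bravado": "bbbrrraaavvvaaadddooo".

bbbrrraaavvvaaadddooo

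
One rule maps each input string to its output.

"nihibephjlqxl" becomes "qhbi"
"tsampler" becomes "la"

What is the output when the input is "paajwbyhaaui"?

Rule — reverse the string, then keep one character in every 3, starting at position 3 (positions 3rd, 6th, 9th, ...).
Applying both steps to "paajwbyhaaui": "iuaahybwjaap", then "ayjp".
(Check on "nihibephjlqxl": → "lxqljhpebihin" → "qhbi" ✓)

ayjp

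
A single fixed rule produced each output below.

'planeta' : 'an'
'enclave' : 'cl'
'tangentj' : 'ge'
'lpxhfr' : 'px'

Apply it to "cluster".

us

The pattern: move the last 3 characters to the front (rotate right by 3), then keep only the last 2 characters.
Working it through for "cluster": intermediate "terclus", final "us".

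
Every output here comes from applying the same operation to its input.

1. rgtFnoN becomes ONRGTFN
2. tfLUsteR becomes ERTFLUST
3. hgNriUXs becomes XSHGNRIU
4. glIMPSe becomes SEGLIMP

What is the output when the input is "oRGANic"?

Looking at the pairs, the operation is to move the last 2 characters to the front (rotate right by 2), then convert every letter to uppercase.
So "oRGANic" becomes "ICORGAN".

ICORGAN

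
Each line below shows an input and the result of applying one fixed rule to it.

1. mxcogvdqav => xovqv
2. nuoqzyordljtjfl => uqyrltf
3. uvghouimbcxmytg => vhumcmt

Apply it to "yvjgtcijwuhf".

vgcjuf

The rule is to keep every other character starting from the second (positions 2nd, 4th, 6th, ...).
Applying that to "yvjgtcijwuhf" gives "vgcjuf".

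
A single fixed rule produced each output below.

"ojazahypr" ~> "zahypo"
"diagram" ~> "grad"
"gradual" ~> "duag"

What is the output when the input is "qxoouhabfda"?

ouhabfdq

Each output is the input with this applied: swap the first and last characters, then delete the first 3 characters.
Applying that to "qxoouhabfda" gives "ouhabfdq".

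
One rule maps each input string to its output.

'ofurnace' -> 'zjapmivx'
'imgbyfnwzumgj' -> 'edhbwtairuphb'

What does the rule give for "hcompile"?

The rule is to shift every letter 5 places backward in the alphabet (wrapping around), then move the last character to the front.
On "hcompile": the first step gives "cxjhkdgz", and the second then gives "zcxjhkdg".
(Check on "ofurnace": → "japmivxz" → "zjapmivx" ✓)

zcxjhkdg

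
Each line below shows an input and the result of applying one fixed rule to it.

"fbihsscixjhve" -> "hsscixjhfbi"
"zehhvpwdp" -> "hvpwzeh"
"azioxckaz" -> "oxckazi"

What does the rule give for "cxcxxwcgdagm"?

What's happening: delete the last 2 characters, then move the first 3 characters to the end (rotate left by 3).
"cxcxxwcgdagm" → "cxcxxwcgda" → "xxwcgdacxc".

xxwcgdacxc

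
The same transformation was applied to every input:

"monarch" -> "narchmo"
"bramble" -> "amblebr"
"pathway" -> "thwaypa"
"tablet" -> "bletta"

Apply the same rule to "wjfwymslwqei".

fwymslwqeiwj

The rule is to move the first 2 characters to the end (rotate left by 2).
"wjfwymslwqei" → "fwymslwqeiwj".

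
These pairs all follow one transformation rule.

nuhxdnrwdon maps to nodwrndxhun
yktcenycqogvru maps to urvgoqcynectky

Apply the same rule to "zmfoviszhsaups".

spuashzsivofmz

The rule is to reverse the string.
"zmfoviszhsaups" → "spuashzsivofmz".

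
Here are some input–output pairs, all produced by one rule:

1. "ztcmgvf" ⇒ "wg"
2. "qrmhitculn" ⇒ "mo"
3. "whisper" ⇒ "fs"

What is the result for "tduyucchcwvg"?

What's happening: shift every letter 1 place forward in the alphabet (wrapping around), then keep only the last 2 characters.
Starting from "tduyucchcwvg": after the first operation, "uevzvddidxwh"; after the second, "wh".

wh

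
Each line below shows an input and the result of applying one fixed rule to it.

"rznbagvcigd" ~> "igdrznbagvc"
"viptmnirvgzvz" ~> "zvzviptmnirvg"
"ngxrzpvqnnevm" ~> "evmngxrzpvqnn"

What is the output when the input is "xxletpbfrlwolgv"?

lgvxxletpbfrlwo

The transformation: move the last 3 characters to the front (rotate right by 3).
On "xxletpbfrlwolgv" that produces "lgvxxletpbfrlwo".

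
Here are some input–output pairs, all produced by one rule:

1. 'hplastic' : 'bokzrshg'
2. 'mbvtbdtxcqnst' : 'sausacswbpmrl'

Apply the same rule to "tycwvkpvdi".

hxbvujoucs

The rule is to swap the first and last characters, then shift every letter 1 place backward in the alphabet (wrapping around).
For "tycwvkpvdi", step one produces "iycwvkpvdt"; step two turns that into "hxbvujoucs".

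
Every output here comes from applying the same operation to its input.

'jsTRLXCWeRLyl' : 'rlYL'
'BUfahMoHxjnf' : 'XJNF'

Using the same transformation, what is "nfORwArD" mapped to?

Rule — flip the case of every letter, then keep only the last 4 characters.
For "nfORwArD", step one produces "NForWaRd"; step two turns that into "WaRd".

WaRd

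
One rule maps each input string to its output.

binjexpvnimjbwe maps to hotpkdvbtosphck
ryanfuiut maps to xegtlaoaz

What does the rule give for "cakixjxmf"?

igqodpdsl

Rule — shift every letter 6 places forward in the alphabet (wrapping around).
For "cakixjxmf" the result is "igqodpdsl".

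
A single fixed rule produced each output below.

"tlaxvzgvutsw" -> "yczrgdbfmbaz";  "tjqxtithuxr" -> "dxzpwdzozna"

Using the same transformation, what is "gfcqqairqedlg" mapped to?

rmmliwwgoxwkj

Rule — shift every letter 6 places forward in the alphabet (wrapping around), then move the last 2 characters to the front (rotate right by 2).
Working it through for "gfcqqairqedlg": intermediate "mliwwgoxwkjrm", final "rmmliwwgoxwkj".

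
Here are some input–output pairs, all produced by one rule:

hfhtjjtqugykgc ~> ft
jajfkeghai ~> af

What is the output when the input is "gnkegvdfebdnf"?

Rule — keep every other character starting from the second (positions 2nd, 4th, 6th, ...), then keep only the first 2 characters.
For "gnkegvdfebdnf", step one produces "nevfbn"; step two turns that into "ne".

ne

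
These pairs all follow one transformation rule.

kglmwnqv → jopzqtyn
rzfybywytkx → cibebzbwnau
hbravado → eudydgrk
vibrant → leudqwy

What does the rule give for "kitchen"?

The rule is to shift every letter 3 places forward in the alphabet (wrapping around), then move the first character to the end.
Applying both steps to "kitchen": "nlwfkhq", then "lwfkhqn".

lwfkhqn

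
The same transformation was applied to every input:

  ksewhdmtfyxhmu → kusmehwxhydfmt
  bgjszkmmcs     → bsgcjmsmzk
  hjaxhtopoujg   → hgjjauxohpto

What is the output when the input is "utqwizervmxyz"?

What's happening: take characters alternately from the front and the back (1st, last, 2nd, 2nd-last, ...).
"utqwizervmxyz" → "uztyqxwmivzre".

uztyqxwmivzre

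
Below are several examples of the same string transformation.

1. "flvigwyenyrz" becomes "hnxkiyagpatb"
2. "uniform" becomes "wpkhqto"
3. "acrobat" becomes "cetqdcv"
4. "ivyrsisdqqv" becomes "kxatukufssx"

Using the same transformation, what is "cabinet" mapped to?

ecdkpgv

In each case the input is transformed by: shift every letter 2 places forward in the alphabet (wrapping around).
On "cabinet" that produces "ecdkpgv".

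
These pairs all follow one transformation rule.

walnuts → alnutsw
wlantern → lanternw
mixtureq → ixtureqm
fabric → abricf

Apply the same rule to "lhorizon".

The transformation: move the first character to the end.
For "lhorizon" the result is "horizonl".

horizonl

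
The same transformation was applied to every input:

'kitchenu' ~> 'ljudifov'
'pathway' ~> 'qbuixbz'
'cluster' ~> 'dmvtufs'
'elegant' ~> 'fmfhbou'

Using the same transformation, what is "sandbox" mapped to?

Looking at the pairs, the operation is to shift every letter 1 place forward in the alphabet (wrapping around).
For "sandbox" the result is "tboecpy".

tboecpy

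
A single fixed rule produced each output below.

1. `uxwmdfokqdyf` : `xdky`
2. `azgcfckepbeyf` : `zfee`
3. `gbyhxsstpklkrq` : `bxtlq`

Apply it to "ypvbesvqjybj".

The transformation: keep one character in every 3, starting at position 2 (positions 2nd, 5th, 8th, ...).
For "ypvbesvqjybj" the result is "peqb".

peqb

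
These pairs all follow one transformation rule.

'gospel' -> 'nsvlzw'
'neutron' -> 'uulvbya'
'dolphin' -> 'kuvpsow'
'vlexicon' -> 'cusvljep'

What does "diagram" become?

ktphhyn

The rule is to take characters alternately from the front and the back (1st, last, 2nd, 2nd-last, ...), then shift every letter 7 places forward in the alphabet (wrapping around).
For "diagram", step one produces "dmiaarg"; step two turns that into "ktphhyn".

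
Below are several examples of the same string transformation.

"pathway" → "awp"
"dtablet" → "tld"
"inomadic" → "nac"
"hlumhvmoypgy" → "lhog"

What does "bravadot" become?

rat

What's happening: move the first character to the end, then keep one character in every 3, starting at position 1 (positions 1st, 4th, 7th, ...).
"bravadot" → "ravadotb" → "rat".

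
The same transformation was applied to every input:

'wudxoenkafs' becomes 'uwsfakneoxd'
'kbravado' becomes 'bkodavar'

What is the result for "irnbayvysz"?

rizsyvyabn

The pattern: reverse the string, then move the last 2 characters to the front (rotate right by 2).
"irnbayvysz" → "zsyvyabnri" → "rizsyvyabn".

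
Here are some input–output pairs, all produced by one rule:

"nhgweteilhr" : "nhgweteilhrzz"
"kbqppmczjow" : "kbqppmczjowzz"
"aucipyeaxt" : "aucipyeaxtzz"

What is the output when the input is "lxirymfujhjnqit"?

In each case the input is transformed by: append "zz".
"lxirymfujhjnqit" → "lxirymfujhjnqitzz".

lxirymfujhjnqitzz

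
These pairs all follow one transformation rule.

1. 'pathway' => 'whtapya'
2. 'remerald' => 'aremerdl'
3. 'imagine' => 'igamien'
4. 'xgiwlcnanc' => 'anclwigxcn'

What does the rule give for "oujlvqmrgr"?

rmqvljuorg

The rule is to reverse the string, then move the first 2 characters to the end (rotate left by 2).
Starting from "oujlvqmrgr": after the first operation, "rgrmqvljuo"; after the second, "rmqvljuorg".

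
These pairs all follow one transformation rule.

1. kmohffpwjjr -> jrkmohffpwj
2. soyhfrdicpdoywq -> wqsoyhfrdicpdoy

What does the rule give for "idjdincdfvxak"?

akidjdincdfvx

Each output is the input with this applied: move the last 2 characters to the front (rotate right by 2).
For "idjdincdfvxak" the result is "akidjdincdfvx".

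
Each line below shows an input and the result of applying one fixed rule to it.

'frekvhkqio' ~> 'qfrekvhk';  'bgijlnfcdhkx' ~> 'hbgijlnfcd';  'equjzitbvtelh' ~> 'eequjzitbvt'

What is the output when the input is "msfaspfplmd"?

In each case the input is transformed by: delete the last 2 characters, then move the last character to the front.
Doing the same to "msfaspfplmd": "lmsfaspfp".

lmsfaspfp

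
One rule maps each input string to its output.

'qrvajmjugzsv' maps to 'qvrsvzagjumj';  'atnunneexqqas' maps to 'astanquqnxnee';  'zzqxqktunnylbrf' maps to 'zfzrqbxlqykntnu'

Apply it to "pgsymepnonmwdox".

In each case the input is transformed by: take characters alternately from the front and the back (1st, last, 2nd, 2nd-last, ...).
Doing the same to "pgsymepnonmwdox": "pxgosdywmmenpon".

pxgosdywmmenpon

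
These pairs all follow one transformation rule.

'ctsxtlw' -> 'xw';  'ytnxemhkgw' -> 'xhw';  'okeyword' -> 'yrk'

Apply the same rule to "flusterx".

Each output is the input with this applied: move the first 2 characters to the end (rotate left by 2), then keep one character in every 3, starting at position 2 (positions 2nd, 5th, 8th, ...).
So "flusterx" becomes "srl".

srl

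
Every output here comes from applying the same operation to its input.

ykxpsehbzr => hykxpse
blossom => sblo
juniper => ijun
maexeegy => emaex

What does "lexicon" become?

Each output is the input with this applied: delete the last 3 characters, then move the last character to the front.
Applying both steps to "lexicon": "lexi", then "ilex".

ilex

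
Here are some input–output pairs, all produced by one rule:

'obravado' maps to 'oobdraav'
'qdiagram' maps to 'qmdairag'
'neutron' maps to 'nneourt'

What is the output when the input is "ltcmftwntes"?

lstectmnfwt

The rule is to take characters alternately from the front and the back (1st, last, 2nd, 2nd-last, ...).
For "ltcmftwntes" the result is "lstectmnfwt".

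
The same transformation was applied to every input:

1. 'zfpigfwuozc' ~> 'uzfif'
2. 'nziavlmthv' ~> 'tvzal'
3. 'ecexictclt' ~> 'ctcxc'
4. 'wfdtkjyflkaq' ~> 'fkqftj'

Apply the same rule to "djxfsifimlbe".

The transformation: keep every other character starting from the second (positions 2nd, 4th, 6th, ...), then move the first 3 characters to the end (rotate left by 3).
Starting from "djxfsifimlbe": after the first operation, "jfiile"; after the second, "ilejfi".

ilejfi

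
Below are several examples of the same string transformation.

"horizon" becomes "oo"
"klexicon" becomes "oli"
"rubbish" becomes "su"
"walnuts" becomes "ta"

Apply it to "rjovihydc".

Each output is the input with this applied: move the last 3 characters to the front (rotate right by 3), then keep one character in every 3, starting at position 2 (positions 2nd, 5th, 8th, ...).
On "rjovihydc": the first step gives "ydcrjovih", and the second then gives "dji".

dji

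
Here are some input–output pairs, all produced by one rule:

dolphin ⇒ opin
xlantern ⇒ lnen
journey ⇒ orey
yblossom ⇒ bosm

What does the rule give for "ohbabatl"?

haal

The transformation: swap each adjacent pair of characters (1↔2, 3↔4, ...), then keep every other character starting from the first (positions 1st, 3rd, 5th, ...).
For "ohbabatl", step one produces "hoabablt"; step two turns that into "haal".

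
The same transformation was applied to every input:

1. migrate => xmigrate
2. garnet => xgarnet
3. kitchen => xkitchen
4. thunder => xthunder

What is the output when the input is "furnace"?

xfurnace

Each output is the input with this applied: prepend "x".
On "furnace" that produces "xfurnace".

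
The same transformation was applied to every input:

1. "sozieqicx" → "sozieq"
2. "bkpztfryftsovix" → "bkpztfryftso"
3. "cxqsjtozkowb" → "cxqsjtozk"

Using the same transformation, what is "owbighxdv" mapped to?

Each output is the input with this applied: delete the last 3 characters.
Doing the same to "owbighxdv": "owbigh".

owbigh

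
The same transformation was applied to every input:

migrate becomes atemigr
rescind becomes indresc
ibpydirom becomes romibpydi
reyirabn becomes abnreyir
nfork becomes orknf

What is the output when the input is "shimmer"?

mershim

What's happening: move the last 3 characters to the front (rotate right by 3).
On "shimmer" that produces "mershim".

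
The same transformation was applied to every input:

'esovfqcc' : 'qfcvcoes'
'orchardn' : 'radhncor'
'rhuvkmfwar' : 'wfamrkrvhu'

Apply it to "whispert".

Looking at the pairs, the operation is to move the last 3 characters to the front (rotate right by 3), then take characters alternately from the front and the back (1st, last, 2nd, 2nd-last, ...).
On "whispert": the first step gives "ertwhisp", and the second then gives "eprstiwh".

eprstiwh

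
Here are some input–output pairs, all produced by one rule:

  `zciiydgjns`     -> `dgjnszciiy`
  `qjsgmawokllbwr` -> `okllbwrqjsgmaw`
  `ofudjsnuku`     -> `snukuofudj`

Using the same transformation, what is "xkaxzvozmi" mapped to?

The transformation: swap the front and back halves of the string.
On "xkaxzvozmi" that produces "vozmixkaxz".

vozmixkaxz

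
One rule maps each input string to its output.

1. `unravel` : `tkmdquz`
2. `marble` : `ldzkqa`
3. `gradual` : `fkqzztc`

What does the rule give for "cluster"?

bqkdtsr

Rule — take characters alternately from the front and the back (1st, last, 2nd, 2nd-last, ...), then shift every letter 1 place backward in the alphabet (wrapping around).
So "cluster" becomes "bqkdtsr".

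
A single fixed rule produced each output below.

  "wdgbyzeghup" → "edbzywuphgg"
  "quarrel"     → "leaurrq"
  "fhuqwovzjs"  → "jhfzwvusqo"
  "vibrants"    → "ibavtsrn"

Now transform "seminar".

The rule is to sort the characters into reverse alphabetical order, then move the last 3 characters to the front (rotate right by 3).
For "seminar", step one produces "srnmiea"; step two turns that into "ieasrnm".
(Check on "fhuqwovzjs": → "zwvusqojhf" → "jhfzwvusqo" ✓)

ieasrnm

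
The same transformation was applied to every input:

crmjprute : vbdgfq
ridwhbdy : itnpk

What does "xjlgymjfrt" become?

skyvrdf

The pattern: delete the first 3 characters, then shift every letter 12 places forward in the alphabet (wrapping around).
Starting from "xjlgymjfrt": after the first operation, "gymjfrt"; after the second, "skyvrdf".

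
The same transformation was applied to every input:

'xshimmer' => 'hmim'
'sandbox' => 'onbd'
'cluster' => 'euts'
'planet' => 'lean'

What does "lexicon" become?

The rule is to take characters alternately from the front and the back (1st, last, 2nd, 2nd-last, ...), then keep only the last 4 characters.
For "lexicon", step one produces "lneoxci"; step two turns that into "oxci".

oxci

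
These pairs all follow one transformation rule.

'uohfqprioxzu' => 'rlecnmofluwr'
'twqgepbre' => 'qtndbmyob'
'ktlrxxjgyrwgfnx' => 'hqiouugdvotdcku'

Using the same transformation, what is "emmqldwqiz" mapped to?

bjjniatnfw

Rule — shift every letter 3 places backward in the alphabet (wrapping around).
Doing the same to "emmqldwqiz": "bjjniatnfw".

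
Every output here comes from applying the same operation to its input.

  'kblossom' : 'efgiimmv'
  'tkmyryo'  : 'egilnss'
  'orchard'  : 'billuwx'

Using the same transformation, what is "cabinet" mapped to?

chnuvwy

What's happening: shift every letter 6 places backward in the alphabet (wrapping around), then sort the characters into alphabetical order.
Starting from "cabinet": after the first operation, "wuvchyn"; after the second, "chnuvwy".
(Check on "kblossom": → "evfimmig" → "efgiimmv" ✓)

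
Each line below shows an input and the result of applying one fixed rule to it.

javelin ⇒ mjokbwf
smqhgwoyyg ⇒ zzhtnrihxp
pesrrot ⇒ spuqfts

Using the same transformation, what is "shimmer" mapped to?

nfstijn

What's happening: move the last 3 characters to the front (rotate right by 3), then shift every letter 1 place forward in the alphabet (wrapping around).
On "shimmer" that produces "nfstijn".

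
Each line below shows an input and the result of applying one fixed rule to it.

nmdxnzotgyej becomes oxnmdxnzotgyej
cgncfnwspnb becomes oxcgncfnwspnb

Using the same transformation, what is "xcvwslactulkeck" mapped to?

The rule is to prepend "ox".
Applying that to "xcvwslactulkeck" gives "oxxcvwslactulkeck".

oxxcvwslactulkeck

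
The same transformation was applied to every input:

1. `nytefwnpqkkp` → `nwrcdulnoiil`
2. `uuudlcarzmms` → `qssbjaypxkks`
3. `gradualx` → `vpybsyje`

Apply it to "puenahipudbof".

dsclyfgnsbzmn

In each case the input is transformed by: shift every letter 2 places backward in the alphabet (wrapping around), then swap the first and last characters.
"puenahipudbof" → "nsclyfgnsbzmd" → "dsclyfgnsbzmn".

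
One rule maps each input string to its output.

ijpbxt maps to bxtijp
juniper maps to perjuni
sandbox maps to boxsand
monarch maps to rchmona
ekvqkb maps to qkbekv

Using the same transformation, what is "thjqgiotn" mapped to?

The transformation: move the last 3 characters to the front (rotate right by 3).
"thjqgiotn" → "otnthjqgi".

otnthjqgi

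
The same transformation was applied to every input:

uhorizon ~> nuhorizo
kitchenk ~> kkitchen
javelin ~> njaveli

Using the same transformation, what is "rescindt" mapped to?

Rule — move the last character to the front.
Doing the same to "rescindt": "trescind".

trescind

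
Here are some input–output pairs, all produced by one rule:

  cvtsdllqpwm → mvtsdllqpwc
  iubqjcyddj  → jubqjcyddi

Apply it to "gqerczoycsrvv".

The rule is to swap the first and last characters.
Applying that to "gqerczoycsrvv" gives "vqerczoycsrvg".

vqerczoycsrvg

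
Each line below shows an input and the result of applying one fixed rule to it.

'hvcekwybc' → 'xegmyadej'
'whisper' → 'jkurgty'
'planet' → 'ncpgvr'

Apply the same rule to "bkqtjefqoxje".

msvlghsqzlgd

Each output is the input with this applied: shift every letter 2 places forward in the alphabet (wrapping around), then move the first character to the end.
For "bkqtjefqoxje", step one produces "dmsvlghsqzlg"; step two turns that into "msvlghsqzlgd".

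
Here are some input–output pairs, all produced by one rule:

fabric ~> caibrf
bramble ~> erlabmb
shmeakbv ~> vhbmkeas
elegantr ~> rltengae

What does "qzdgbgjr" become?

The rule is to take characters alternately from the front and the back (1st, last, 2nd, 2nd-last, ...), then move the first character to the end.
For "qzdgbgjr", step one produces "qrzjdggb"; step two turns that into "rzjdggbq".

rzjdggbq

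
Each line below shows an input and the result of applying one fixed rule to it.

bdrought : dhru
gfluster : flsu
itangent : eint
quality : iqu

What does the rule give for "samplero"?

What's happening: sort the characters into alphabetical order, then keep every other character starting from the second (positions 2nd, 4th, 6th, ...).
For "samplero", step one produces "aelmoprs"; step two turns that into "emps".

emps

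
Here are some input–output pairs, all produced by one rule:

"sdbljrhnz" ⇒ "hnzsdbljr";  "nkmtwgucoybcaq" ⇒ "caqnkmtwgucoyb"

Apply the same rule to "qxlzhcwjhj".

What's happening: move the last 3 characters to the front (rotate right by 3).
"qxlzhcwjhj" → "jhjqxlzhcw".

jhjqxlzhcw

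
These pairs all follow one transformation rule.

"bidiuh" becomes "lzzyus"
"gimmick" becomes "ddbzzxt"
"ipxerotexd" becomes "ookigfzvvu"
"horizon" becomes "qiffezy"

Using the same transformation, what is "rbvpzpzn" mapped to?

Each output is the input with this applied: sort the characters into reverse alphabetical order, then shift every letter 9 places backward in the alphabet (wrapping around).
Working it through for "rbvpzpzn": intermediate "zzvrppnb", final "qqmigges".

qqmigges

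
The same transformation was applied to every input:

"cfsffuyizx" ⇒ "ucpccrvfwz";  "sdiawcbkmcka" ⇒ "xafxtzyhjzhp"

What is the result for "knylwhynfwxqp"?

Each output is the input with this applied: swap the first and last characters, then shift every letter 3 places backward in the alphabet (wrapping around).
Starting from "knylwhynfwxqp": after the first operation, "pnylwhynfwxqk"; after the second, "mkvitevkctunh".

mkvitevkctunh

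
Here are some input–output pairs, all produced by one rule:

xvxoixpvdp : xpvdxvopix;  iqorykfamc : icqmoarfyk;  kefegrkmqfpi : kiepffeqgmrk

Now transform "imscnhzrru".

Rule — take characters alternately from the front and the back (1st, last, 2nd, 2nd-last, ...).
Applying that to "imscnhzrru" gives "iumrsrcznh".

iumrsrcznh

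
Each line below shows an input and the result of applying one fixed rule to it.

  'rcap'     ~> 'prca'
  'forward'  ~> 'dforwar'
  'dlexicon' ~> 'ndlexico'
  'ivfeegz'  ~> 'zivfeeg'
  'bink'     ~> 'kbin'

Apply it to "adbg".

gadb

Rule — move the last character to the front.
Applying that to "adbg" gives "gadb".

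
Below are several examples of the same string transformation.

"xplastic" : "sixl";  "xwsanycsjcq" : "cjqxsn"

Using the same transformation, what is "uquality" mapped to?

ltuu

In each case the input is transformed by: keep every other character starting from the first (positions 1st, 3rd, 5th, ...), then swap the front and back halves of the string.
On "uquality": the first step gives "uult", and the second then gives "ltuu".
(Check on "xplastic": → "xlsi" → "sixl" ✓)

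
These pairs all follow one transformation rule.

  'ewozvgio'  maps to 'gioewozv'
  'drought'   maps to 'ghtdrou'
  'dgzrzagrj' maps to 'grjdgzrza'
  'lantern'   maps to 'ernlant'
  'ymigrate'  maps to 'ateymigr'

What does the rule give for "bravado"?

adobrav

The transformation: move the last 3 characters to the front (rotate right by 3).
Applying that to "bravado" gives "adobrav".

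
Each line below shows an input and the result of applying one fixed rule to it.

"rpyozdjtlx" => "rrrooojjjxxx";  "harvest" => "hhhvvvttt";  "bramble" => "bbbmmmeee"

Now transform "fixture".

fffttteee

Each output is the input with this applied: keep one character in every 3, starting at position 1 (positions 1st, 4th, 7th, ...), then repeat every character 3 times.
So "fixture" becomes "fffttteee".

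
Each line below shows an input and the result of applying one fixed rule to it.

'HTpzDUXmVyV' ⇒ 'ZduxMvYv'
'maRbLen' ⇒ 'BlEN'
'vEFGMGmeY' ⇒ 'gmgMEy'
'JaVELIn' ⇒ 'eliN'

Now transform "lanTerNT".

Each output is the input with this applied: delete the first 3 characters, then flip the case of every letter.
"lanTerNT" → "TerNT" → "tERnt".

tERnt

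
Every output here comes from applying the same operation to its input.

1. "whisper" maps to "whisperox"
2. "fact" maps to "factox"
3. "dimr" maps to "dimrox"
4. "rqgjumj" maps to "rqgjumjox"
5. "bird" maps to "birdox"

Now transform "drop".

The transformation: append "ox".
For "drop" the result is "dropox".

dropox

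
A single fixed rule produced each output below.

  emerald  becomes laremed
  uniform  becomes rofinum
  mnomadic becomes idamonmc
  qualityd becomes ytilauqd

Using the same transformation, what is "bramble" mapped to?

lbmarbe

In each case the input is transformed by: reverse the string, then move the first character to the end.
On "bramble": the first step gives "elbmarb", and the second then gives "lbmarbe".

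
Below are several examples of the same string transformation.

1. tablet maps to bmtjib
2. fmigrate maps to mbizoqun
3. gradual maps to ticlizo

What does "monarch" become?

The transformation: reverse the string, then shift every letter 8 places forward in the alphabet (wrapping around).
Starting from "monarch": after the first operation, "hcranom"; after the second, "pkzivwu".
(Check on "fmigrate": → "etargimf" → "mbizoqun" ✓)

pkzivwu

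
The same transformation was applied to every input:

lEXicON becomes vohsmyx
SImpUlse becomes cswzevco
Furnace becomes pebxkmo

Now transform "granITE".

The transformation: shift every letter 10 places forward in the alphabet (wrapping around), then convert every letter to lowercase.
Applying both steps to "granITE": "qbkxSDO", then "qbkxsdo".
(Check on "lEXicON": → "vOHsmYX" → "vohsmyx" ✓)

qbkxsdo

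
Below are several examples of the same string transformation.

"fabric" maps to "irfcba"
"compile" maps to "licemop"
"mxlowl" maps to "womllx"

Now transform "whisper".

The rule is to move the last 3 characters to the front (rotate right by 3), then swap each adjacent pair of characters (1↔2, 3↔4, ...).
Applying both steps to "whisper": "perwhis", then "epwrihs".

epwrihs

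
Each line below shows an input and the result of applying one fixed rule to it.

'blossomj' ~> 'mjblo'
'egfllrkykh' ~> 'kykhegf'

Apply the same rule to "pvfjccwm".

The pattern: move the first 3 characters to the end (rotate left by 3), then delete the first 3 characters.
On "pvfjccwm": the first step gives "jccwmpvf", and the second then gives "wmpvf".

wmpvf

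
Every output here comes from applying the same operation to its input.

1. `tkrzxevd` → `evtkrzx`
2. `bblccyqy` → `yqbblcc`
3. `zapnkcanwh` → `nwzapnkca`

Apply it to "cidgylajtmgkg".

What's happening: delete the last character, then move the last 2 characters to the front (rotate right by 2).
On "cidgylajtmgkg": the first step gives "cidgylajtmgk", and the second then gives "gkcidgylajtm".

gkcidgylajtm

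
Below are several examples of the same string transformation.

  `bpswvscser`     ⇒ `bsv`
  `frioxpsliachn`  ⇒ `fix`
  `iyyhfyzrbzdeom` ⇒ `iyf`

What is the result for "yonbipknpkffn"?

yni

Each output is the input with this applied: keep every other character starting from the first (positions 1st, 3rd, 5th, ...), then keep only the first 3 characters.
"yonbipknpkffn" → "ynikpfn" → "yni".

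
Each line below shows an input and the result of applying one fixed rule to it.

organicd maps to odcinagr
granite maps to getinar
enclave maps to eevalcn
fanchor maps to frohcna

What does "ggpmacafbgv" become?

gvgbfacampg

The rule is to move the first character to the end, then reverse the string.
On "ggpmacafbgv": the first step gives "gpmacafbgvg", and the second then gives "gvgbfacampg".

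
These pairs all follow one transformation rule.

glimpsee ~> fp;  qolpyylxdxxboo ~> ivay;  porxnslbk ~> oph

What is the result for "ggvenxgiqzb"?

Each output is the input with this applied: shift every letter 3 places backward in the alphabet (wrapping around), then keep one character in every 3, starting at position 3 (positions 3rd, 6th, 9th, ...).
For "ggvenxgiqzb", step one produces "ddsbkudfnwy"; step two turns that into "sun".

sun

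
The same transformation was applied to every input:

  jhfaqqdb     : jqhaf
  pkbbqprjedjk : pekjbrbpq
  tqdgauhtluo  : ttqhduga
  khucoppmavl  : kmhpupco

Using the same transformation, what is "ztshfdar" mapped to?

zfths

The rule is to delete the last 3 characters, then take characters alternately from the front and the back (1st, last, 2nd, 2nd-last, ...).
On "ztshfdar" that produces "zfths".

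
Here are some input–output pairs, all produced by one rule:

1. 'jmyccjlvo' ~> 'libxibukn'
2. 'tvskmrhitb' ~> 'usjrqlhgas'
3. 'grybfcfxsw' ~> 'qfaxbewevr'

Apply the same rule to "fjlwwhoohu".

The rule is to shift every letter 1 place backward in the alphabet (wrapping around), then swap each adjacent pair of characters (1↔2, 3↔4, ...).
"fjlwwhoohu" → "eikvvgnngt" → "ievkgvnntg".

ievkgvnntg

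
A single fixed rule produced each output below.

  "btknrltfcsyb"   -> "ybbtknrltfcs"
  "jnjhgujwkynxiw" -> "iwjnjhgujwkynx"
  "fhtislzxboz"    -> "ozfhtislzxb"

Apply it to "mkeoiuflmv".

mvmkeoiufl

The rule is to move the last 2 characters to the front (rotate right by 2).
So "mkeoiuflmv" becomes "mvmkeoiufl".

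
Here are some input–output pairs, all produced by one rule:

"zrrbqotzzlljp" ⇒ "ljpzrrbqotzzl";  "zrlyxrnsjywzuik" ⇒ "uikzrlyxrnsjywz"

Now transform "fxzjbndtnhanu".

anufxzjbndtnh

In each case the input is transformed by: move the last 3 characters to the front (rotate right by 3).
"fxzjbndtnhanu" → "anufxzjbndtnh".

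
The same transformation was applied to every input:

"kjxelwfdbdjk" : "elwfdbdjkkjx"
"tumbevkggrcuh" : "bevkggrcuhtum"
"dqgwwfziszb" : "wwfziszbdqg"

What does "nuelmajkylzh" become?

Rule — move the first 3 characters to the end (rotate left by 3).
Applying that to "nuelmajkylzh" gives "lmajkylzhnue".

lmajkylzhnue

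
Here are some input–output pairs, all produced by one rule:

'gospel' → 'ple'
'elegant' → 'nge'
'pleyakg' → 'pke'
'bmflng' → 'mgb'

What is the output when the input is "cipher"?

phc

The transformation: sort the characters into reverse alphabetical order, then keep every other character starting from the second (positions 2nd, 4th, 6th, ...).
For "cipher", step one produces "rpihec"; step two turns that into "phc".
(Check on "bmflng": → "nmlgfb" → "mgb" ✓)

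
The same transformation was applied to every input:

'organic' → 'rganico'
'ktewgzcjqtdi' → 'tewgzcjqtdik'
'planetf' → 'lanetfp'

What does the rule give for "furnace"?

urnacef

The pattern: move the first character to the end.
So "furnace" becomes "urnacef".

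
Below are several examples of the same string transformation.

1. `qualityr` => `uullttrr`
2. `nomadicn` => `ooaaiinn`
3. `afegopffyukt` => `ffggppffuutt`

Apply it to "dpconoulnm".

Rule — keep every other character starting from the second (positions 2nd, 4th, 6th, ...), then double every character.
Applying that to "dpconoulnm" gives "ppoooollmm".
(Check on "nomadicn": → "oain" → "ooaaiinn" ✓)

ppoooollmm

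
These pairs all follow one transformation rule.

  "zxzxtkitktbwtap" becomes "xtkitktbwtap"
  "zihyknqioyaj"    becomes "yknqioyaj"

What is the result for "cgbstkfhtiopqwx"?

stkfhtiopqwx

The transformation: delete the first 3 characters.
"cgbstkfhtiopqwx" → "stkfhtiopqwx".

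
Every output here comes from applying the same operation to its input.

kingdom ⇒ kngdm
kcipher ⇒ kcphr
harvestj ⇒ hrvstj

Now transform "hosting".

Looking at the pairs, the operation is to remove every vowel.
So "hosting" becomes "hstng".

hstng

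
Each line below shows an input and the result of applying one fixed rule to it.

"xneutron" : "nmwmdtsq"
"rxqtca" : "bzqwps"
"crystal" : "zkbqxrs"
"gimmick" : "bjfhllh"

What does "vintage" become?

What's happening: move the last 2 characters to the front (rotate right by 2), then shift every letter 1 place backward in the alphabet (wrapping around).
"vintage" → "gevinta" → "fduhmsz".

fduhmsz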